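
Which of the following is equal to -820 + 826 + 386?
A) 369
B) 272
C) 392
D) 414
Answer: C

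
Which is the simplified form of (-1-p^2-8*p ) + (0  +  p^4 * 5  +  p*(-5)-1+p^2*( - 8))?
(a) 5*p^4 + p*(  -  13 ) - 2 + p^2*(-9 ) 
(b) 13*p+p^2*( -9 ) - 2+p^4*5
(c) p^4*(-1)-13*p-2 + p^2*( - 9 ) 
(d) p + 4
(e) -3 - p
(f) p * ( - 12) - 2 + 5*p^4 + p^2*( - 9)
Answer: a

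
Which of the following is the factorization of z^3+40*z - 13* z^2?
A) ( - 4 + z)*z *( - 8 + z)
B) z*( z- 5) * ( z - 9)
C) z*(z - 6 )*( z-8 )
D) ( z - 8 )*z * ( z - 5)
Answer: D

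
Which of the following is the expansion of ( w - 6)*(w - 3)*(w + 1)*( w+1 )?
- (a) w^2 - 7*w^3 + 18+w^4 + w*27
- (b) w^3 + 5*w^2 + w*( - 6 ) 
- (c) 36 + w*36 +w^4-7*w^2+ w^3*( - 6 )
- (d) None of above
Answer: a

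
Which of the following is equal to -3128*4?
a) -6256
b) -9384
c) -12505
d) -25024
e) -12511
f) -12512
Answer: f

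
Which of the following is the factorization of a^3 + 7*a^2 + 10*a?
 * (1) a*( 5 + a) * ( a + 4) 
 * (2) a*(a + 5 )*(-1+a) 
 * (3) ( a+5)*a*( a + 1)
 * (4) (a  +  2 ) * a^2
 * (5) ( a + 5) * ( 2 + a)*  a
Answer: 5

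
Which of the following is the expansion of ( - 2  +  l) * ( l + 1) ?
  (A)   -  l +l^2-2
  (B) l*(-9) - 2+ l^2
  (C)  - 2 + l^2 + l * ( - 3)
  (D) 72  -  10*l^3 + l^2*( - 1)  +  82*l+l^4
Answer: A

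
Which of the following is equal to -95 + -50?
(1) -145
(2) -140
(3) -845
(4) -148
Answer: 1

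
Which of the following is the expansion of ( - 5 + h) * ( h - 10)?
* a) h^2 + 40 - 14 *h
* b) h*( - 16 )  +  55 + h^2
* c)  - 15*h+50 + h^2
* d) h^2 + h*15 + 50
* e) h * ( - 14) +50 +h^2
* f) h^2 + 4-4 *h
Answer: c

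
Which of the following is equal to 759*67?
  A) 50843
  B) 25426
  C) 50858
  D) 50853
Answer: D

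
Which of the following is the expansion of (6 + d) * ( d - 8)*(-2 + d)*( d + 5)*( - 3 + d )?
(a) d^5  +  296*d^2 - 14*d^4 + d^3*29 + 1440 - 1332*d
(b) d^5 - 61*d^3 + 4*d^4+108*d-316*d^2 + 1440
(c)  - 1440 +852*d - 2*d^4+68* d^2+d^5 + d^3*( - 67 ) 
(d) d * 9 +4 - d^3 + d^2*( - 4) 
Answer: c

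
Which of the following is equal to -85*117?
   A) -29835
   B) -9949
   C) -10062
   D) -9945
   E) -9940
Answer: D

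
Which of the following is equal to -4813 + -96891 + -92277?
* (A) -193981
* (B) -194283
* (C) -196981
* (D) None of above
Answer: A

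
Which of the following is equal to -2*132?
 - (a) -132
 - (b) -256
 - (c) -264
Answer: c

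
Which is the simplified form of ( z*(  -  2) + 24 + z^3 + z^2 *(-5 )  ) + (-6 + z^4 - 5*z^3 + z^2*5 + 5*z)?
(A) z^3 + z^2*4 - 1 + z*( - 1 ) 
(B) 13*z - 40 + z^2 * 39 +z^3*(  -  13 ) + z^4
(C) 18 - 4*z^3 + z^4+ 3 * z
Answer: C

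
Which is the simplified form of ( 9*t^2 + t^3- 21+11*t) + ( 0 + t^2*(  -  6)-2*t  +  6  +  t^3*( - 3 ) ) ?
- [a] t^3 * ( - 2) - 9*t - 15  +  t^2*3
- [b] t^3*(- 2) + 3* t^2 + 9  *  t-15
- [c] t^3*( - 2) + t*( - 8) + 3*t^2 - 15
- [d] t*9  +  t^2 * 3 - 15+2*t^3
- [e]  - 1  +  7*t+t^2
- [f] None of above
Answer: b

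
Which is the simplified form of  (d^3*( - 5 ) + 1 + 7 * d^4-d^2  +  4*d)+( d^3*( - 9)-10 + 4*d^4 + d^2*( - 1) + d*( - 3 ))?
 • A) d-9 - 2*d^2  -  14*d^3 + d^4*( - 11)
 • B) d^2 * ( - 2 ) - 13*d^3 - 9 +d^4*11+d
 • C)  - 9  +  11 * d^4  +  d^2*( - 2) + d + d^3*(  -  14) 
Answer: C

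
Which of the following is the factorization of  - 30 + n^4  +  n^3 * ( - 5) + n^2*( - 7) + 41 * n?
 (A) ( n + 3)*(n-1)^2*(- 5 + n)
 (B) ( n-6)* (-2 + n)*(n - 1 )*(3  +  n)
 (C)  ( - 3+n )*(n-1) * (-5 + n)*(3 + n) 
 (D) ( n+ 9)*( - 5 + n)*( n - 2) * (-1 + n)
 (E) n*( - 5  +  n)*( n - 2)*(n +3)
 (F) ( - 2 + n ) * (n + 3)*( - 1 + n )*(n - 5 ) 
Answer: F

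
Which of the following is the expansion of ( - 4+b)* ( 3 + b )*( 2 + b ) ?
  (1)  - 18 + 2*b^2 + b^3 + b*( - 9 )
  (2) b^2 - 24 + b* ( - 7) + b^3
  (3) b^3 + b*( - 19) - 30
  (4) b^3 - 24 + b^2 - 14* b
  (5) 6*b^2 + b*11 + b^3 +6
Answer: 4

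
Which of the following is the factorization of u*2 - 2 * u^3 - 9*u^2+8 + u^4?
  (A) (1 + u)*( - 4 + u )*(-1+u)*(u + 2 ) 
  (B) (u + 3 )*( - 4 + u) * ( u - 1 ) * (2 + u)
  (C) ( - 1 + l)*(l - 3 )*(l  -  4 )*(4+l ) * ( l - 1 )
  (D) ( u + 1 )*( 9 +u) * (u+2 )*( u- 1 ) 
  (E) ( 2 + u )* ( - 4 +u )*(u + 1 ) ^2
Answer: A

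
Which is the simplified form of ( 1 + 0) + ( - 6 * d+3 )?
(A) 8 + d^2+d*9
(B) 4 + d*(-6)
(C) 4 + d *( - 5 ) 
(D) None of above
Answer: B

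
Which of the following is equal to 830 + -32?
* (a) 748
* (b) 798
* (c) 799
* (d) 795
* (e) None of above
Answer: b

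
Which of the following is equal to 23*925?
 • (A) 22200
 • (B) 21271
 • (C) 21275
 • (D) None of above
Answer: C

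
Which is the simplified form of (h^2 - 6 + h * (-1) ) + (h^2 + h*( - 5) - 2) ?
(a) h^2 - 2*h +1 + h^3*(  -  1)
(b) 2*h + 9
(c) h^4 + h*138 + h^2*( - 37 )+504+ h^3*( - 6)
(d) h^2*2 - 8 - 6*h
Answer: d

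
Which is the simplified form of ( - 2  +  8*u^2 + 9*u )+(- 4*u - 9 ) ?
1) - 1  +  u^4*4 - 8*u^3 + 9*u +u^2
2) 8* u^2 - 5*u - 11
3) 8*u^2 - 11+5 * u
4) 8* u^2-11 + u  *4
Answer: 3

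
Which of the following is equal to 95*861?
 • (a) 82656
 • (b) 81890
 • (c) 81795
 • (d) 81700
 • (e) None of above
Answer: c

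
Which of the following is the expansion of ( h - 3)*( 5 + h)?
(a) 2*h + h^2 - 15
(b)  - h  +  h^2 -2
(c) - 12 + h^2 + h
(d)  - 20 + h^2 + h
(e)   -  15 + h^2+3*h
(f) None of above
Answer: a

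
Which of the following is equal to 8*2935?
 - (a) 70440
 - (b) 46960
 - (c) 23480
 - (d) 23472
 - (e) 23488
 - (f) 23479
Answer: c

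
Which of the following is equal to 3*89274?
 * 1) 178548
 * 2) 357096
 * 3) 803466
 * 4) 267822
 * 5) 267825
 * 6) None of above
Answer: 4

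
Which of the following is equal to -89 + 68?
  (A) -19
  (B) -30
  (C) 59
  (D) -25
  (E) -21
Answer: E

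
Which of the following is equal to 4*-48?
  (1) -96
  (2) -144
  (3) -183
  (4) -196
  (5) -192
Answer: 5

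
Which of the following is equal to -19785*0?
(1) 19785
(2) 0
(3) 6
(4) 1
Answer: 2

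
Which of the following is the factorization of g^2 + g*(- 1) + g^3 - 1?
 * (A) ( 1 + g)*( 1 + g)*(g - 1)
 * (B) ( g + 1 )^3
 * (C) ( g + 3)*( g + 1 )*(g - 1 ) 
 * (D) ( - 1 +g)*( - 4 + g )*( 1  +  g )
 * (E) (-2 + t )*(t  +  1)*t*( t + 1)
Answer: A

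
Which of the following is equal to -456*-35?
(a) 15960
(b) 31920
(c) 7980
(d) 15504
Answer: a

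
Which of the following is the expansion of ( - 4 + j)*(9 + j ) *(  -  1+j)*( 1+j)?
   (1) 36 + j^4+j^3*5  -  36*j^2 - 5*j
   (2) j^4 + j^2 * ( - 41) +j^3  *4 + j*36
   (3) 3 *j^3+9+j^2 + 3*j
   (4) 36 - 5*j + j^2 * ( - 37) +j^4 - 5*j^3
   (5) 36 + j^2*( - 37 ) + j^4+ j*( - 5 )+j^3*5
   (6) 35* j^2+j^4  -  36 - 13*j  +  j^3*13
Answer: 5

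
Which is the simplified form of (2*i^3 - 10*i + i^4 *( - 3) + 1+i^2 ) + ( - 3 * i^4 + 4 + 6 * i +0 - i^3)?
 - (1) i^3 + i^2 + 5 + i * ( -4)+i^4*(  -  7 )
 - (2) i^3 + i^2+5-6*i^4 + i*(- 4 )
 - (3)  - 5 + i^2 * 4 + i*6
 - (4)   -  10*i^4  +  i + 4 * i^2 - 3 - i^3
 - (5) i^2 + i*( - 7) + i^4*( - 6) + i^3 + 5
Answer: 2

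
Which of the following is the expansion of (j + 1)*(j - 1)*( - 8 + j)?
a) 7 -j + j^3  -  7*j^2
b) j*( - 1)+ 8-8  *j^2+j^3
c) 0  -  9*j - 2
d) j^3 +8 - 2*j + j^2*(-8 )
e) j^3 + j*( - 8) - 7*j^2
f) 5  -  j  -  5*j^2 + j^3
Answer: b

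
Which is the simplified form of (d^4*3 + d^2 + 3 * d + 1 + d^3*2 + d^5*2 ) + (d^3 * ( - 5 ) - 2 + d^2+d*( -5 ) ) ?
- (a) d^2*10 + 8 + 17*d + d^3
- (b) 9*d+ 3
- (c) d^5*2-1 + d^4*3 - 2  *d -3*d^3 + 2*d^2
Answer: c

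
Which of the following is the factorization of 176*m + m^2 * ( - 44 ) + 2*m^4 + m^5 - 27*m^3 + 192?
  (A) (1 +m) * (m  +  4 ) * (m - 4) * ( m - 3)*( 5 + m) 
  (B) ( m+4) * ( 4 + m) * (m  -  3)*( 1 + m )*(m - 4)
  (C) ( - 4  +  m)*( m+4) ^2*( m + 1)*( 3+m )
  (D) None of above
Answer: B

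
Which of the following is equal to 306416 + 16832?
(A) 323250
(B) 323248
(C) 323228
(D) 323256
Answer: B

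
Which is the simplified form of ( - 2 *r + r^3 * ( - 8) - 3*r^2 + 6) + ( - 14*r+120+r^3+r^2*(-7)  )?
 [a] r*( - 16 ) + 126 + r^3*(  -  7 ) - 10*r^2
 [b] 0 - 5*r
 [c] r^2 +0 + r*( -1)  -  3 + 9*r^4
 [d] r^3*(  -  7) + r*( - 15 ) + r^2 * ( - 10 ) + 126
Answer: a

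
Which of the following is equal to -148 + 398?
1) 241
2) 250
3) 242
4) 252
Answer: 2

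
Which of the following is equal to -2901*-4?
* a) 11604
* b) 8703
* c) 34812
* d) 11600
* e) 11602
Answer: a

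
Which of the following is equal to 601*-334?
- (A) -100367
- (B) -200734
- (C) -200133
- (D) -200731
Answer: B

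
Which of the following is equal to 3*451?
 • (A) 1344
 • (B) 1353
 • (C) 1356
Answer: B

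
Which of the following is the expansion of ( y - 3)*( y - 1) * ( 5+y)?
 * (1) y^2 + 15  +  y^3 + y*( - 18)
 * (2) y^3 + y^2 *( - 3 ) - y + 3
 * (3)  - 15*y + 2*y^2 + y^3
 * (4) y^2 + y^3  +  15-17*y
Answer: 4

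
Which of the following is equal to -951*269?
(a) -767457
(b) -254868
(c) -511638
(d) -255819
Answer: d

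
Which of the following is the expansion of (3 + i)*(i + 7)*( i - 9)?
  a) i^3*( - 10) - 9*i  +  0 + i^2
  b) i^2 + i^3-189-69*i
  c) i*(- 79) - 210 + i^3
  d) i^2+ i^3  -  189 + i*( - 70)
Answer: b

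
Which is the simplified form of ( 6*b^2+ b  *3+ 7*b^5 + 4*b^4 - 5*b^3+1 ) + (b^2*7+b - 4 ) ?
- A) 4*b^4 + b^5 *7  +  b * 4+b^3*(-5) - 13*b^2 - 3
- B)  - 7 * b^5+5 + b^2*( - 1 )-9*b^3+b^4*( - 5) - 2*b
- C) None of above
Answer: C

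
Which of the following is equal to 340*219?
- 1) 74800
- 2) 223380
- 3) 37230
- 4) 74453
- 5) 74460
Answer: 5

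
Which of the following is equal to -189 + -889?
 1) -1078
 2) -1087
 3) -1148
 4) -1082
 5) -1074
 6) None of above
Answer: 1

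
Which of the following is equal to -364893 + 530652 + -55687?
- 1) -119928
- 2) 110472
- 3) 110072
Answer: 3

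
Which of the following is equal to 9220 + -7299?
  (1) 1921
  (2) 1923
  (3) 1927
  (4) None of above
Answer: 1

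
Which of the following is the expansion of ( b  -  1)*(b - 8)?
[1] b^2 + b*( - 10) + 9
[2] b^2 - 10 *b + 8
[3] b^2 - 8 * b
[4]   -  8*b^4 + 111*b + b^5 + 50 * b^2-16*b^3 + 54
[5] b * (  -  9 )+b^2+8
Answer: 5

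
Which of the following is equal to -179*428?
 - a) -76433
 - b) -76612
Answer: b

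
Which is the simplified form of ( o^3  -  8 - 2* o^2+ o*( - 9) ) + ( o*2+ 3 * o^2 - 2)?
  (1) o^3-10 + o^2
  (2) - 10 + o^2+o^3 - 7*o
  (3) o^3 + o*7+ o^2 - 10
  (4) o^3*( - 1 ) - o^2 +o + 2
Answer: 2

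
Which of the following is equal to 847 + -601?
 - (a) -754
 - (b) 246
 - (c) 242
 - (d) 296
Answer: b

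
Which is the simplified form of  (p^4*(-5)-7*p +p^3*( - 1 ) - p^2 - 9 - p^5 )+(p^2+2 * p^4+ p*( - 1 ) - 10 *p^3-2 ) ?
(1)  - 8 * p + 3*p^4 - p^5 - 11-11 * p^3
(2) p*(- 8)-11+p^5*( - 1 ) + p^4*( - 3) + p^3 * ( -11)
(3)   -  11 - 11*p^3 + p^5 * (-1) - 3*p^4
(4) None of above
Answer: 2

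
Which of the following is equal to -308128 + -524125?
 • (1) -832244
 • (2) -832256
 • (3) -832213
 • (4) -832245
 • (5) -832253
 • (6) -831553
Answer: 5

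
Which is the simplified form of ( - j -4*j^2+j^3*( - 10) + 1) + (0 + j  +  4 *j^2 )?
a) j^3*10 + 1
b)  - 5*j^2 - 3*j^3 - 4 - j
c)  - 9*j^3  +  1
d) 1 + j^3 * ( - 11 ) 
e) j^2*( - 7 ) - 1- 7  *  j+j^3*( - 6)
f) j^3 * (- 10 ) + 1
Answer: f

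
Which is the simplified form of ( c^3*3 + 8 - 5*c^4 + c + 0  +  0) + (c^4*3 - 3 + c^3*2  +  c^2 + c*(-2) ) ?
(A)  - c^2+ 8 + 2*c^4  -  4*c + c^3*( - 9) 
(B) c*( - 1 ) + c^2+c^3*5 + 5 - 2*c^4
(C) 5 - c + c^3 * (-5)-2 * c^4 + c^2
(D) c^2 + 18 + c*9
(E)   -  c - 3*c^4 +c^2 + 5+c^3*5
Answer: B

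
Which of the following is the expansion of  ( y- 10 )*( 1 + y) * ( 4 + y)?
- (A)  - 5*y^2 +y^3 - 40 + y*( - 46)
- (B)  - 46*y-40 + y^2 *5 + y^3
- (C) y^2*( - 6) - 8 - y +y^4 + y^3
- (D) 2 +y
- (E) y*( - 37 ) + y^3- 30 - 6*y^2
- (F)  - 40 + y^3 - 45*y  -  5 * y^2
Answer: A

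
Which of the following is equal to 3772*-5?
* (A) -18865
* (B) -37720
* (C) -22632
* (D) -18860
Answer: D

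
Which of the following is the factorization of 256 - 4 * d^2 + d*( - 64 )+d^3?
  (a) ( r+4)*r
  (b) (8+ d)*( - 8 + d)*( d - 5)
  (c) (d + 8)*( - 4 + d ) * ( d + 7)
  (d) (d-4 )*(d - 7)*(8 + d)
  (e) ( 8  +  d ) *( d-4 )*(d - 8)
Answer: e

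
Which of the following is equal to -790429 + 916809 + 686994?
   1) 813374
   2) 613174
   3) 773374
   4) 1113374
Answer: 1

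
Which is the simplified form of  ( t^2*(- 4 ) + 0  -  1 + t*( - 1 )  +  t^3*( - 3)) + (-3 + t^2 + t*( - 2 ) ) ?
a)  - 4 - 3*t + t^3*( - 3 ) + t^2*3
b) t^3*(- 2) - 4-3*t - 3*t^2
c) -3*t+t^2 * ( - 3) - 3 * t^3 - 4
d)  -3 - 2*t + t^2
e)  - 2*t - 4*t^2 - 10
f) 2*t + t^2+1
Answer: c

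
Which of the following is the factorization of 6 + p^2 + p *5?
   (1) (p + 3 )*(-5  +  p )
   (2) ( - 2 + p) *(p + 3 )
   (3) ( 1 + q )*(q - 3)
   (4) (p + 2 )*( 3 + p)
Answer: 4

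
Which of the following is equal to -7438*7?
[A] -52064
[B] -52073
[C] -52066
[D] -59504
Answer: C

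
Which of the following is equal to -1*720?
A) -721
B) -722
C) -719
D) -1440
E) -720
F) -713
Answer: E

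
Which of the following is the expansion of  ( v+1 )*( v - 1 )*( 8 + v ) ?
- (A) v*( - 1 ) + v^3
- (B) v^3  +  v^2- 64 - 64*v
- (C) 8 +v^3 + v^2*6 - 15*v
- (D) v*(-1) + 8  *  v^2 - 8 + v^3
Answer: D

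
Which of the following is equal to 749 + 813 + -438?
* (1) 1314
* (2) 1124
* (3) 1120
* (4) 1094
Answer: 2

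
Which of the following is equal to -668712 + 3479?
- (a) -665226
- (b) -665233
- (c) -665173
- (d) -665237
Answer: b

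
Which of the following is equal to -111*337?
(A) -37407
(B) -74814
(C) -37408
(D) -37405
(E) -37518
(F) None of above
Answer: A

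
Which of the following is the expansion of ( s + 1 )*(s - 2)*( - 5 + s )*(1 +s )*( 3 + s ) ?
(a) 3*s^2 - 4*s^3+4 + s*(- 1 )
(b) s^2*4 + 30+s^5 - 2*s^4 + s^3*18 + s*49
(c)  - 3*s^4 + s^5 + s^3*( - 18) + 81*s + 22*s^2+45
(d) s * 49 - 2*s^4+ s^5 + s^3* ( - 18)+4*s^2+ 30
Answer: d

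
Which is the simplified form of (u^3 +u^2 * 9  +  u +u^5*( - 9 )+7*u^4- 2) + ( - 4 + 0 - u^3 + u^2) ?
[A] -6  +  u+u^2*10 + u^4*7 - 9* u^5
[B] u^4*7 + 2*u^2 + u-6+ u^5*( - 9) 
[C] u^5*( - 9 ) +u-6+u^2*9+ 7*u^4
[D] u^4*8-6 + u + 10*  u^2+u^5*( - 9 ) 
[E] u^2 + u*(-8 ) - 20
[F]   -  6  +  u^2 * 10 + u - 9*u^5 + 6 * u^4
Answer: A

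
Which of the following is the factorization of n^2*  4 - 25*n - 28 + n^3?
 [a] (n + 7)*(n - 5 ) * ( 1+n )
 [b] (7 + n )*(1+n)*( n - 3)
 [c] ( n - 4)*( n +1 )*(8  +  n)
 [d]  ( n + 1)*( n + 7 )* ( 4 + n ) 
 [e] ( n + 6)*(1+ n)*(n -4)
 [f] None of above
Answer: f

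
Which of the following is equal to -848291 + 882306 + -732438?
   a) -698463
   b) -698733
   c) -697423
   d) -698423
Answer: d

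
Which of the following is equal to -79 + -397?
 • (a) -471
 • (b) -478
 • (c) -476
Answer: c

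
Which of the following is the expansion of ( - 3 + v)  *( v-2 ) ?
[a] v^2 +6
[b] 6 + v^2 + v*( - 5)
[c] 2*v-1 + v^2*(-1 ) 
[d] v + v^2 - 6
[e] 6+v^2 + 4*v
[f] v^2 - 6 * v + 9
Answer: b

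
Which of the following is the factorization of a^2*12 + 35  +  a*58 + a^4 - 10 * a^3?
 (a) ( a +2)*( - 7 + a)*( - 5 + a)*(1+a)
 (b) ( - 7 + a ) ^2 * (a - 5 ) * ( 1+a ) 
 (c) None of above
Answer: c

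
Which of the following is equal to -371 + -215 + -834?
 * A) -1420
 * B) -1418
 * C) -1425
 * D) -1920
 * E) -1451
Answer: A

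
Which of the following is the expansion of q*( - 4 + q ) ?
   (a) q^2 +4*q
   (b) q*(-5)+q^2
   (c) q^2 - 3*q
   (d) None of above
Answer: d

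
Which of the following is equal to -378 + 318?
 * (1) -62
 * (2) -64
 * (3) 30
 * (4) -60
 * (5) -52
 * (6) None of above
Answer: 4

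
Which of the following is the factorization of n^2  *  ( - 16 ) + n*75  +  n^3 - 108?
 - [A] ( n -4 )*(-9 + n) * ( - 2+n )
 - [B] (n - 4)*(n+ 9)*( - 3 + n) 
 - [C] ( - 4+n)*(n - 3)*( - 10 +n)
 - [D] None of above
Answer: D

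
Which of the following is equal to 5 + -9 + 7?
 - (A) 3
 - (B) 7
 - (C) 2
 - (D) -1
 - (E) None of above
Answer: A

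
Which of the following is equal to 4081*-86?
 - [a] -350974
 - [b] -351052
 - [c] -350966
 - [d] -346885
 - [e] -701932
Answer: c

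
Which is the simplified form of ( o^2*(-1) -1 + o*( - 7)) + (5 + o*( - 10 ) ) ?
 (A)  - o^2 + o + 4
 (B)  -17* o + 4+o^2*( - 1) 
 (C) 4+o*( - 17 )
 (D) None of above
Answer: B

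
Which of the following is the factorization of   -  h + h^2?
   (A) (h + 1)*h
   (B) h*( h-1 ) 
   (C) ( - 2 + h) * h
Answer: B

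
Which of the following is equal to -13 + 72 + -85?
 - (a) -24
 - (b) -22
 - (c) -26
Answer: c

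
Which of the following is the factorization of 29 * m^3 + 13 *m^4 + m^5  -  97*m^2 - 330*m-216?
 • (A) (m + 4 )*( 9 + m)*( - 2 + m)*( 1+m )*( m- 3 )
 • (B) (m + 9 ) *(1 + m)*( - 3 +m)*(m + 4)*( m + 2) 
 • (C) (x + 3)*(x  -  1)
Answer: B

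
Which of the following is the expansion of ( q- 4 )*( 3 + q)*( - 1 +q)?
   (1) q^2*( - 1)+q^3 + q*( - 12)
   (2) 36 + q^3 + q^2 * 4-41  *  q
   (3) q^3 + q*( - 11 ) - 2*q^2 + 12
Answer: 3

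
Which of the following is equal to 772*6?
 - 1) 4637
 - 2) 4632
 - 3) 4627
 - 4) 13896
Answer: 2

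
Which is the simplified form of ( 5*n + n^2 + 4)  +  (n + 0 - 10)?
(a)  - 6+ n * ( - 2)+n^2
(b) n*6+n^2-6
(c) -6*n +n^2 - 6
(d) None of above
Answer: b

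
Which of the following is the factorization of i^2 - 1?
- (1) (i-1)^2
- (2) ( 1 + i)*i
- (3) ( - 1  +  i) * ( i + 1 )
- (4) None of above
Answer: 3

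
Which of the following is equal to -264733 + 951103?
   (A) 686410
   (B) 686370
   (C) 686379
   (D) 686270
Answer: B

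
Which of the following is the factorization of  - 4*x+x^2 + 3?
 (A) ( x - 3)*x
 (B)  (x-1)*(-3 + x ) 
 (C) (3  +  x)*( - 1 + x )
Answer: B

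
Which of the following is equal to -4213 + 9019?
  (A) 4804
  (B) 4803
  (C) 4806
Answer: C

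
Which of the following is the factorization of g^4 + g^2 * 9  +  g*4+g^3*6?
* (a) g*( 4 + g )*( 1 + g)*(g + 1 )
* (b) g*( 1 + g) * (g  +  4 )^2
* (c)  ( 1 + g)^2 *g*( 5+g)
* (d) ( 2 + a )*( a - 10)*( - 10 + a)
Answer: a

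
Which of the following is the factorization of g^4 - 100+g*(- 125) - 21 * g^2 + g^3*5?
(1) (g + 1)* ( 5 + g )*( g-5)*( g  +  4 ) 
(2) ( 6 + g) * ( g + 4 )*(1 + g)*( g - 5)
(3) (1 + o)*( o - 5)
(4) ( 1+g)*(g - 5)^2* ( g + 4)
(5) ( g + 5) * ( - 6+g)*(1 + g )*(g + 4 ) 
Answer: 1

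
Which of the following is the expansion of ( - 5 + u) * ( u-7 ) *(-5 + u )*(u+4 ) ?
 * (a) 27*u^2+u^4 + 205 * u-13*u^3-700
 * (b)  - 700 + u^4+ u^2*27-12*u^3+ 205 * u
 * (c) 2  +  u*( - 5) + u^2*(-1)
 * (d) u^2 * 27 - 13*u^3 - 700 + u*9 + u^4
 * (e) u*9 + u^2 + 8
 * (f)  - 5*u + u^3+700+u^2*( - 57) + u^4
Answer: a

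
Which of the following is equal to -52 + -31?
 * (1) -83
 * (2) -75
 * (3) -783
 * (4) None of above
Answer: 1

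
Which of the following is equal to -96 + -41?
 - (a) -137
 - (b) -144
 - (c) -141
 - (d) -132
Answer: a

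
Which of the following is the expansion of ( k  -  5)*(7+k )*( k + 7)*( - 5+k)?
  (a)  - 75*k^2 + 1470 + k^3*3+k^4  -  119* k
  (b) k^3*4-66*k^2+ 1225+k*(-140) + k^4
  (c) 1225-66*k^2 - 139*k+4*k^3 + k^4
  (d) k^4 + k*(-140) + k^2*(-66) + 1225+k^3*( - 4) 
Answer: b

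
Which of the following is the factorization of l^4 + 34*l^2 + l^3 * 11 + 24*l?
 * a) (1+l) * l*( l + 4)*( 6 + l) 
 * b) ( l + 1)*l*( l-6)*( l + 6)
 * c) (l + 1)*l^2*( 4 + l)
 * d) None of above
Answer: a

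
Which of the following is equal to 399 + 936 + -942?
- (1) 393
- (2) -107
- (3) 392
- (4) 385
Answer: 1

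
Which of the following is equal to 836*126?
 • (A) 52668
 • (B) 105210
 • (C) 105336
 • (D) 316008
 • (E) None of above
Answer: C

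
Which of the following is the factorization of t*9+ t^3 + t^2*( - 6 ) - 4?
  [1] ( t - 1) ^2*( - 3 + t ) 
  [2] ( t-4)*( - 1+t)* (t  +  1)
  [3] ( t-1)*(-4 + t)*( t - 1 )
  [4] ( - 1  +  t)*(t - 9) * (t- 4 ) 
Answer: 3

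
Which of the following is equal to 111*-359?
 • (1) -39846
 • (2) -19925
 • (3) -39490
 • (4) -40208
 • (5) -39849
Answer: 5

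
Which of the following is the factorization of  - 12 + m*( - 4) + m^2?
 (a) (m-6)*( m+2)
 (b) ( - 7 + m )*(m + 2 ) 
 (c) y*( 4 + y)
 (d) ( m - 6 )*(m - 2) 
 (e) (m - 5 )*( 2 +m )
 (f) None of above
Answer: a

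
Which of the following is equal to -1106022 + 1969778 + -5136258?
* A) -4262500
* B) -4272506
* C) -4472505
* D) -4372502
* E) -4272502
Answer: E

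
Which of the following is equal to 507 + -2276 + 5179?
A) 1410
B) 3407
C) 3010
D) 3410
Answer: D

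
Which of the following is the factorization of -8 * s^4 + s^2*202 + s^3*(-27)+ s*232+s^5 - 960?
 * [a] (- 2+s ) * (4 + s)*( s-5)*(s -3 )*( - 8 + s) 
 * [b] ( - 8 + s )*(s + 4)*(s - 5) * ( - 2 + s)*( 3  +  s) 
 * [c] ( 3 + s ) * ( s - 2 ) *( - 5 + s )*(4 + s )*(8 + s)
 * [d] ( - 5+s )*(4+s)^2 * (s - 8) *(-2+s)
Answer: b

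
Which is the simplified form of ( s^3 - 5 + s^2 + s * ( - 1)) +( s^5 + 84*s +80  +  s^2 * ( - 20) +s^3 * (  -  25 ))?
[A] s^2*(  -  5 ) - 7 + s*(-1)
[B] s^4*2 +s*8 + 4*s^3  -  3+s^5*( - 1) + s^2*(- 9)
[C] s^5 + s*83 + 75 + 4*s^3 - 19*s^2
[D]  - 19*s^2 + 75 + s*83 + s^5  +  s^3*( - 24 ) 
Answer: D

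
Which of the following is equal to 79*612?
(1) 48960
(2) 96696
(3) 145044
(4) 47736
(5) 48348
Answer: 5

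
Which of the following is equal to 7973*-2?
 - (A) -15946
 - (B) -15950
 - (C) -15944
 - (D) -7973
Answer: A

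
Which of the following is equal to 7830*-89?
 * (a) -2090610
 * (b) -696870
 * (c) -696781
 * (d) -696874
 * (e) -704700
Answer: b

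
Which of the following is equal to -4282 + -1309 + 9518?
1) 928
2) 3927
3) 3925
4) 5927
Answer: 2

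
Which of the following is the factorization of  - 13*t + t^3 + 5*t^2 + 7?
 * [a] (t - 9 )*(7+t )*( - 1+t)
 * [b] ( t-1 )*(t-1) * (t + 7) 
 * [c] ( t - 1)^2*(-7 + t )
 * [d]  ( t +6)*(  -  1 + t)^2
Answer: b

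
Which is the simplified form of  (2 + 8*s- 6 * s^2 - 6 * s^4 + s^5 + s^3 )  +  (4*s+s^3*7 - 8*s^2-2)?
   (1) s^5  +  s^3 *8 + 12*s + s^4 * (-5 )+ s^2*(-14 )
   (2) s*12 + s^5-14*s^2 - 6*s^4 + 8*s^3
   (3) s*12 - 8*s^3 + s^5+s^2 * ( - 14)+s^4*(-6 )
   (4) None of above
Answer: 2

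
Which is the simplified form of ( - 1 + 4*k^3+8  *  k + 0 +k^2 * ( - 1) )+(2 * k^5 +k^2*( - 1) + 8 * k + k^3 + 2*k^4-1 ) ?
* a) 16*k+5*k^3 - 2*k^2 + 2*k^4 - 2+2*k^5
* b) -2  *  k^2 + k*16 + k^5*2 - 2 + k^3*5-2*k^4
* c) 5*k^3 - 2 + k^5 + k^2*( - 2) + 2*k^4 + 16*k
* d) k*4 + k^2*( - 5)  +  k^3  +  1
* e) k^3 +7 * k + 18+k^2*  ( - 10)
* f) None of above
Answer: a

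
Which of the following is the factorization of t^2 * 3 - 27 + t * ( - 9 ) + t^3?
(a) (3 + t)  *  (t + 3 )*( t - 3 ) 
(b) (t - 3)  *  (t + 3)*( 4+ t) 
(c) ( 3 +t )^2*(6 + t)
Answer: a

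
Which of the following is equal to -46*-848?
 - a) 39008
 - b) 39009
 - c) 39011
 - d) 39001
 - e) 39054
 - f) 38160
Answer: a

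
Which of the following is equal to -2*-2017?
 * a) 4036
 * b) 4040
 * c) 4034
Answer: c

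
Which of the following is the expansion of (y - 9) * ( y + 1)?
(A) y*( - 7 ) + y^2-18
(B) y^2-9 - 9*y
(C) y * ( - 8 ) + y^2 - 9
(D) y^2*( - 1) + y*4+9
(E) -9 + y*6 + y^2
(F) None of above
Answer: C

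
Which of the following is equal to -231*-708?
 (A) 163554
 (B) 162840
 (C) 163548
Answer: C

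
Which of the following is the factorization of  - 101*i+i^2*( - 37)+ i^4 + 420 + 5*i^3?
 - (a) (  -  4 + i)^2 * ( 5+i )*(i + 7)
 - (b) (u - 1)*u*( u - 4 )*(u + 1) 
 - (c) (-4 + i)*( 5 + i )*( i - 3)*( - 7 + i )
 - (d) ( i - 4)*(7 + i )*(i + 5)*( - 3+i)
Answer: d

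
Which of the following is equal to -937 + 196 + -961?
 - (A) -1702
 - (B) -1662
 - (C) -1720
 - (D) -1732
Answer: A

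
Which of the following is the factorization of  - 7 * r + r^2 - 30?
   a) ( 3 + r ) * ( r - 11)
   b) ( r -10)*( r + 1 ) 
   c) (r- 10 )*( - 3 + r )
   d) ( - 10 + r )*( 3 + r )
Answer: d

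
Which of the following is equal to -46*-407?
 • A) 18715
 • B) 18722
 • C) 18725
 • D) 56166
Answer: B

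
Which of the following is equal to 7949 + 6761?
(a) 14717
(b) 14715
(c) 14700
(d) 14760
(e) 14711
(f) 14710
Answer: f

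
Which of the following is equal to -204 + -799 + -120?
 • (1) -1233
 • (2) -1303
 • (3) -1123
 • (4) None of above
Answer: 3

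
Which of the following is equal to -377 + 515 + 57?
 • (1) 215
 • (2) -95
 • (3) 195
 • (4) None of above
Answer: 3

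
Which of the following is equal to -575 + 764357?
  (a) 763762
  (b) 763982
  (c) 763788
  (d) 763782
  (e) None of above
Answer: d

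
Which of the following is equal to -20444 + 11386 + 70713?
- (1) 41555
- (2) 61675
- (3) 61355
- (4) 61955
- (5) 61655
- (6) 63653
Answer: 5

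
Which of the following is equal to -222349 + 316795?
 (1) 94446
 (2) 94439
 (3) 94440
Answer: 1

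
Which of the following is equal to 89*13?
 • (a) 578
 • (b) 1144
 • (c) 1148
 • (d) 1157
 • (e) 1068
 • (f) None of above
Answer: d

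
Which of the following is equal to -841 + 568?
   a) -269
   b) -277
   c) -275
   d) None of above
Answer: d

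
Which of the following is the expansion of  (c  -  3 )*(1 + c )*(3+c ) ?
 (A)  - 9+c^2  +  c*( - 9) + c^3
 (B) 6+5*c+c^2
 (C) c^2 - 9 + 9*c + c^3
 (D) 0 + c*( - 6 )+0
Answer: A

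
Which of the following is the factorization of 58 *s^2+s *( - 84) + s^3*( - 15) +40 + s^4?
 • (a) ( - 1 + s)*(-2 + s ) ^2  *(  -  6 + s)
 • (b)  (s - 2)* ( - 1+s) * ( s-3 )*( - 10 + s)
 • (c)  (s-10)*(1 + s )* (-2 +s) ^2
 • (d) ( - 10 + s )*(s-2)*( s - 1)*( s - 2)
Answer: d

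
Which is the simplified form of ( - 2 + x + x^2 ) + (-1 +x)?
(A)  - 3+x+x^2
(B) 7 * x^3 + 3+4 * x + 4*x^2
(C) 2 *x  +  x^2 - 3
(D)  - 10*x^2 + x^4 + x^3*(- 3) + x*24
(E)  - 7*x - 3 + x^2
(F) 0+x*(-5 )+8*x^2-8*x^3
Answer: C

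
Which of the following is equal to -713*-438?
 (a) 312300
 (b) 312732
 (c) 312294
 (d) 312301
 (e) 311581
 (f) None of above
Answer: c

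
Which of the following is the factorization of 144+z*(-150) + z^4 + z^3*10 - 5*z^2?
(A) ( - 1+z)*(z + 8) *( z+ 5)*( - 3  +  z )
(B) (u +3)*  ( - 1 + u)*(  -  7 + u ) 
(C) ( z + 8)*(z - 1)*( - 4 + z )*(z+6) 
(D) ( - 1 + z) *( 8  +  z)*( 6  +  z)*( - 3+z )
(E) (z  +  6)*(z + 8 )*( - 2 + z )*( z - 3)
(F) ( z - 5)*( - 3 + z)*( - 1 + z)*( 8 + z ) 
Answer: D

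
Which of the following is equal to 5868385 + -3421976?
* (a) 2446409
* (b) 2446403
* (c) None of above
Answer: a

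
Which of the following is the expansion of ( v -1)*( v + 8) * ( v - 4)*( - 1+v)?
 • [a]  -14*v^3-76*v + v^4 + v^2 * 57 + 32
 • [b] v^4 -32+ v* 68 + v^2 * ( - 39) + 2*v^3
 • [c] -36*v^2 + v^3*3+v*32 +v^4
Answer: b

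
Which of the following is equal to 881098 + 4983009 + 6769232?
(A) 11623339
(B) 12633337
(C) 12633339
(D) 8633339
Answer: C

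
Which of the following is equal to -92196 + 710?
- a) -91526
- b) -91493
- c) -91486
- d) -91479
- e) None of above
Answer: c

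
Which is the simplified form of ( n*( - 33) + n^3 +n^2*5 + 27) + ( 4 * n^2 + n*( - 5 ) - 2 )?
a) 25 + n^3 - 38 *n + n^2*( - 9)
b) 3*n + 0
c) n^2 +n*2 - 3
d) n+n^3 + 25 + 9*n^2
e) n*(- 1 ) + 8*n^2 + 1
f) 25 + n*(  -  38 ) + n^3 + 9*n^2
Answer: f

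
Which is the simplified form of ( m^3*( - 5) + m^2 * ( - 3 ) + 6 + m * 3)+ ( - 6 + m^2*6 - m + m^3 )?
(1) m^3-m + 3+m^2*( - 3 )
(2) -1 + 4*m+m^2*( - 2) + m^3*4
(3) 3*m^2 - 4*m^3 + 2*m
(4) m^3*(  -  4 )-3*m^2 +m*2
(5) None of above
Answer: 3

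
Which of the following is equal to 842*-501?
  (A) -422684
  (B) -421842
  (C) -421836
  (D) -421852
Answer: B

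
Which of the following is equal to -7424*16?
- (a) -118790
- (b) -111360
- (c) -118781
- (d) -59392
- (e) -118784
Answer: e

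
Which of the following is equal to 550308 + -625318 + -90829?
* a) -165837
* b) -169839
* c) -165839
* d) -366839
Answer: c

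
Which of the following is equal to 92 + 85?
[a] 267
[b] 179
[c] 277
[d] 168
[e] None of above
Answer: e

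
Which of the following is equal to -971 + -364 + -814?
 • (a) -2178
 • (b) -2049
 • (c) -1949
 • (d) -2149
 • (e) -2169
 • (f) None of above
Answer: d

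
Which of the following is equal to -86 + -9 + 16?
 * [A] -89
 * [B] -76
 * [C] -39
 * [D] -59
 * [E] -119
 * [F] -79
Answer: F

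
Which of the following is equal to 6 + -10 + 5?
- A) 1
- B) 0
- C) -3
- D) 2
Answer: A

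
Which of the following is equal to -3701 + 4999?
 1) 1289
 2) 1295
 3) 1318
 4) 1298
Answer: 4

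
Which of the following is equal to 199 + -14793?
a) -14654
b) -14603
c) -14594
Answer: c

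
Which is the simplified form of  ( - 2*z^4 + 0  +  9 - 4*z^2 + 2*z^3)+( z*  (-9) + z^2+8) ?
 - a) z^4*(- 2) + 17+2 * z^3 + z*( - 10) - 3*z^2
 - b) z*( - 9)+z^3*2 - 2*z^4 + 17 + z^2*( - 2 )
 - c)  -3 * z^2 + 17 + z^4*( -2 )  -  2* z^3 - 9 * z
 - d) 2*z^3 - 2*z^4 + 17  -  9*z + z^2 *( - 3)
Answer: d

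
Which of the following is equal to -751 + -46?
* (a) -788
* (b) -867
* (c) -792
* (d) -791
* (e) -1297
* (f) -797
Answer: f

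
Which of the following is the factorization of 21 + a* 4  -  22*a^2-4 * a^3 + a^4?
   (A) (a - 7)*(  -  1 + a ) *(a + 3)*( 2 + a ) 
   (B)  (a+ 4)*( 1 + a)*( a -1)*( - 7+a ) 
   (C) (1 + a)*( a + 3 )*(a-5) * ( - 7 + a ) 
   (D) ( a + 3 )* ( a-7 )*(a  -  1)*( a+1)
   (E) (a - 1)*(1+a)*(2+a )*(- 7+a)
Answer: D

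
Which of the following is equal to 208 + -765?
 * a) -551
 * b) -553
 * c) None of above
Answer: c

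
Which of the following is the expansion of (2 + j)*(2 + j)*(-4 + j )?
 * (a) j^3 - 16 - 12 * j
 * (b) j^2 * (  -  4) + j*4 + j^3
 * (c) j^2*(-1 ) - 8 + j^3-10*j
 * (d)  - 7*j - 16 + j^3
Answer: a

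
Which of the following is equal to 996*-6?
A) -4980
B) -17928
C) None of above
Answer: C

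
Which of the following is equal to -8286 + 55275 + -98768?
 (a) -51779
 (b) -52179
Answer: a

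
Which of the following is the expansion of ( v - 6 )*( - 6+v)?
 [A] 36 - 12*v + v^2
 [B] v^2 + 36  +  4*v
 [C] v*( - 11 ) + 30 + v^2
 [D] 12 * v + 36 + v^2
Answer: A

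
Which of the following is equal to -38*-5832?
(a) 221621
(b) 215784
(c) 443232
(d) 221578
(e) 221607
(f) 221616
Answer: f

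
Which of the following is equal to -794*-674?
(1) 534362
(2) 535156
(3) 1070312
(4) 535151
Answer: 2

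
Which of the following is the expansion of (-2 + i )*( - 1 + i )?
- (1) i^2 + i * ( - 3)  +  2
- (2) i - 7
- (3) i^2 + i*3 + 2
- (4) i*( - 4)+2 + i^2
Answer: 1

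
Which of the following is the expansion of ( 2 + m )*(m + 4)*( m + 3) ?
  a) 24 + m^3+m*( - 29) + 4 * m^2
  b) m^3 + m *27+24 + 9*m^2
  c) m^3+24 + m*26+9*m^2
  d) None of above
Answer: c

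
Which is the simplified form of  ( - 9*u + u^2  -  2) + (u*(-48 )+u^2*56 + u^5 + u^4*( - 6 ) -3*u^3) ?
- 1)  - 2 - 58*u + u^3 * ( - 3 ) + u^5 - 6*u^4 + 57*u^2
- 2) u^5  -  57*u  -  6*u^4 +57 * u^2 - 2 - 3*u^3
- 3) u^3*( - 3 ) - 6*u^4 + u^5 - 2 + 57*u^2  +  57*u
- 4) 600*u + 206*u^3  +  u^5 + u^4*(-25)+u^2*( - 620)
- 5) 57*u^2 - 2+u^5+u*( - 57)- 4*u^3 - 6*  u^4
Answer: 2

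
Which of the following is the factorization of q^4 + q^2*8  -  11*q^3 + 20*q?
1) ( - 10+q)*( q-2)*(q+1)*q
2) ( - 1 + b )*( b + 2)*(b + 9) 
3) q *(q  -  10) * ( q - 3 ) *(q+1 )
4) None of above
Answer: 1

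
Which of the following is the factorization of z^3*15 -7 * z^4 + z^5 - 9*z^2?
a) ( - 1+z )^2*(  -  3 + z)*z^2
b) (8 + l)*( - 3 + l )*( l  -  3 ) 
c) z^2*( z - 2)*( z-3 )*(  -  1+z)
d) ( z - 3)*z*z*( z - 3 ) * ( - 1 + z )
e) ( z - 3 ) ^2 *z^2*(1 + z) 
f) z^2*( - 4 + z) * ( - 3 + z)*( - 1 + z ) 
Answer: d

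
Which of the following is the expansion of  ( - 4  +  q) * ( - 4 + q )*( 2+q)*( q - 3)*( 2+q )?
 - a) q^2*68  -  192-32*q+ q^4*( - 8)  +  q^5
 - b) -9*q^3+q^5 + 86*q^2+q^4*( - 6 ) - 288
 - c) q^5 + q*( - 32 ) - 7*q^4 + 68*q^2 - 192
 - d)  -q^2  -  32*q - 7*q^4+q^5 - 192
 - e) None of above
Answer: c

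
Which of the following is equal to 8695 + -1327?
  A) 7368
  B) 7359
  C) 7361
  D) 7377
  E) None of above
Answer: A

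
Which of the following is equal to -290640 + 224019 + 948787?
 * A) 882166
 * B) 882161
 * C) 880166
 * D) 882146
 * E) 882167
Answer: A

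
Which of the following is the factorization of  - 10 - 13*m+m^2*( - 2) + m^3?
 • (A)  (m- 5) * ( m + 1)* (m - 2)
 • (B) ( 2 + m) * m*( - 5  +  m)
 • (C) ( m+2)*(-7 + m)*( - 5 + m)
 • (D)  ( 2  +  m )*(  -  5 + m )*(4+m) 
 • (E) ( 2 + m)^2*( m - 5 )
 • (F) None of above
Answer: F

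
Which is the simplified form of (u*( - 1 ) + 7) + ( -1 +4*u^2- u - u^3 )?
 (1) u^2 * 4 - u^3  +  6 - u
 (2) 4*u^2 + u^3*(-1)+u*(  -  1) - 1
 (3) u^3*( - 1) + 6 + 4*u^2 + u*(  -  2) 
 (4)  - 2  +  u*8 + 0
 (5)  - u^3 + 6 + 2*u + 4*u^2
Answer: 3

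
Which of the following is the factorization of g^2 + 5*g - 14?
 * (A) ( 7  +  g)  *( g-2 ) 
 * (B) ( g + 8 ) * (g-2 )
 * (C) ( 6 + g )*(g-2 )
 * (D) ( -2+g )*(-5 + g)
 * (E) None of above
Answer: A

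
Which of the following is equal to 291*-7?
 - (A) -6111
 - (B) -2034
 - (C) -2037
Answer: C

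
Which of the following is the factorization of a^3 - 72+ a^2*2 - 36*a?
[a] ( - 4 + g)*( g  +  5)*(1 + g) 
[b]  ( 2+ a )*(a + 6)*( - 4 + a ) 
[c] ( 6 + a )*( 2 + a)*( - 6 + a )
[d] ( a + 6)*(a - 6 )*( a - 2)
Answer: c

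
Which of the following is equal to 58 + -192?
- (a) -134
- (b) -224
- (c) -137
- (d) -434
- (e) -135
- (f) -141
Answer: a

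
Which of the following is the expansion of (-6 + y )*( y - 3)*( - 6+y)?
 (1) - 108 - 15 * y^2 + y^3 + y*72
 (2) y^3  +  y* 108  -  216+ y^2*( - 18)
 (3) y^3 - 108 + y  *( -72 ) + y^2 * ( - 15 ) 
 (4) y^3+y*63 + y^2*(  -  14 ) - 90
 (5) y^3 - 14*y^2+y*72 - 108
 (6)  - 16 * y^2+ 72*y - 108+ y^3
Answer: 1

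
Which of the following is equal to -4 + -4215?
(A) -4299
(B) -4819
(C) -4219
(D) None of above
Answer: C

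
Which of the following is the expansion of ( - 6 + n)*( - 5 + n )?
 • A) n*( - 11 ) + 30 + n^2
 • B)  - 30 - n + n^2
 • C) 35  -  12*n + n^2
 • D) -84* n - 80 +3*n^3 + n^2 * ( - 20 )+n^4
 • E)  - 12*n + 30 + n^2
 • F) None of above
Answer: A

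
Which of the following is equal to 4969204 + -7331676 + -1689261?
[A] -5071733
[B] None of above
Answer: B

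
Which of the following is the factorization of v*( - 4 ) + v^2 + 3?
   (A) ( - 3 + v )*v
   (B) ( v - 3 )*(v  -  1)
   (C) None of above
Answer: B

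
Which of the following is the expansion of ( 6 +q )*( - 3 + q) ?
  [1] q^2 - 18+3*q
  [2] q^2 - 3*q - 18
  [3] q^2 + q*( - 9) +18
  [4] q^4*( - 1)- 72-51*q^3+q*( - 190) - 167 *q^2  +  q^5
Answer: 1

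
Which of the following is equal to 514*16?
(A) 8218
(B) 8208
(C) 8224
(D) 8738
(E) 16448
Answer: C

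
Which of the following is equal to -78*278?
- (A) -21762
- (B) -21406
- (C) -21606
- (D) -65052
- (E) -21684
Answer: E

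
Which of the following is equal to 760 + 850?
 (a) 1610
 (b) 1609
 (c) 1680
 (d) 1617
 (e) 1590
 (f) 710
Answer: a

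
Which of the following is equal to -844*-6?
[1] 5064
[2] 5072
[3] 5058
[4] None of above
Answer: 1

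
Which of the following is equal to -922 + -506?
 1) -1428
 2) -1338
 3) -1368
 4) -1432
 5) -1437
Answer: 1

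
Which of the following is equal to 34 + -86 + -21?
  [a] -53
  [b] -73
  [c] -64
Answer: b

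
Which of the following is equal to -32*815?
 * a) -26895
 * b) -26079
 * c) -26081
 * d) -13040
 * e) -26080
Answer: e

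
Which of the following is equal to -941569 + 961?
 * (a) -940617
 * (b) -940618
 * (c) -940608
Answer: c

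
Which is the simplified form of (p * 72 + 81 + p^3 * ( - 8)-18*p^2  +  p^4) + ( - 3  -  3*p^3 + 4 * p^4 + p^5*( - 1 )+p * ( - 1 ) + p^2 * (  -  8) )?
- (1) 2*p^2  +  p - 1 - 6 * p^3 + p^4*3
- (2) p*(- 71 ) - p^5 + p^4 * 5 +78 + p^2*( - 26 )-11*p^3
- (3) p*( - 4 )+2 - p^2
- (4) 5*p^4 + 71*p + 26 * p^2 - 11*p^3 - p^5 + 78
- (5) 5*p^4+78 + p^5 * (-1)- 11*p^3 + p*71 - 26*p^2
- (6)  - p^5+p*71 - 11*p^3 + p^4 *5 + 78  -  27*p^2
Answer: 5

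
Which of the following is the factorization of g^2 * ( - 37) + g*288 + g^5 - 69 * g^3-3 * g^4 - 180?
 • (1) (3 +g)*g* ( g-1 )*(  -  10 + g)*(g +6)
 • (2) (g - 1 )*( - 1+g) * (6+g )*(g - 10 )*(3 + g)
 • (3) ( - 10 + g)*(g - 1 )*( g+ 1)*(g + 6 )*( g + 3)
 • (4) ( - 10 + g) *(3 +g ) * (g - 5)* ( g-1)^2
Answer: 2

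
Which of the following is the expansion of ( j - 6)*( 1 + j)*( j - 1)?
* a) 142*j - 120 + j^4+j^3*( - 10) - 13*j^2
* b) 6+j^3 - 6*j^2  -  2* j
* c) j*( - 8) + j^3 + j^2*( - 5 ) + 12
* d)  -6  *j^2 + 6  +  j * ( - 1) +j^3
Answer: d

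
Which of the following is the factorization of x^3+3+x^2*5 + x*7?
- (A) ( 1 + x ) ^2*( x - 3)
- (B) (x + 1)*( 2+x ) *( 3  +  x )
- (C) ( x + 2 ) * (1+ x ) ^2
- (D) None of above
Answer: D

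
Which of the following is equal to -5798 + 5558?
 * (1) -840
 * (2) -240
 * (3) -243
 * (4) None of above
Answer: 2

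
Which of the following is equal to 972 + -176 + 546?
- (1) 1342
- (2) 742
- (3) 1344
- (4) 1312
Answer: 1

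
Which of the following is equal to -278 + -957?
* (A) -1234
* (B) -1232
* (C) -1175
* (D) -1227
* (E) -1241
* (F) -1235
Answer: F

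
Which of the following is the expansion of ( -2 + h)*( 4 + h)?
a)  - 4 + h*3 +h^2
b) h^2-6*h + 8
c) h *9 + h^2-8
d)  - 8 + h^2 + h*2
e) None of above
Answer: d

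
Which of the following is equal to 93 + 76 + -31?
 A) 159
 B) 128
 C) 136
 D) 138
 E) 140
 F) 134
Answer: D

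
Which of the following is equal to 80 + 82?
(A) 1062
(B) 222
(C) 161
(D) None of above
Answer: D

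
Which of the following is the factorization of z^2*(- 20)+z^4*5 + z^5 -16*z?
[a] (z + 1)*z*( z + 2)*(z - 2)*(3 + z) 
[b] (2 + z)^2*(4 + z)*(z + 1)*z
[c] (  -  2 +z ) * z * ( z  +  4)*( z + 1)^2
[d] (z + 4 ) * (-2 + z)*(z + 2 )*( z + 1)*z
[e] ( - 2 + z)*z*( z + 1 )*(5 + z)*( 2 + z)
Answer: d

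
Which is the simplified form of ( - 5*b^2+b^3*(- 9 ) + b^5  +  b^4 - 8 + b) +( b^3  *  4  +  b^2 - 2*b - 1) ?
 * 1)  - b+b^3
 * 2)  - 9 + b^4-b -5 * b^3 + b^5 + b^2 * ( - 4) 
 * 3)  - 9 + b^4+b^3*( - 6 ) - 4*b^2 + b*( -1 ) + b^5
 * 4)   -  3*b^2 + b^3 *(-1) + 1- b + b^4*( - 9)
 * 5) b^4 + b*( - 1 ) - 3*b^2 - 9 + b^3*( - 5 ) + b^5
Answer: 2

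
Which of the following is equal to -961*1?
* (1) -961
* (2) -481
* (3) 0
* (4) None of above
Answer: 1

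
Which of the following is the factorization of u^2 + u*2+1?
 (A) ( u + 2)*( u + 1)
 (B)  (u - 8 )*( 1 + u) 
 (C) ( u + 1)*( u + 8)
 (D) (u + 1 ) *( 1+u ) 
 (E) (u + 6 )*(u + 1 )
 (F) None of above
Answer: D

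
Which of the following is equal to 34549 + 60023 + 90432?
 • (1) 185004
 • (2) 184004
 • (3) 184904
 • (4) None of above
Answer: 1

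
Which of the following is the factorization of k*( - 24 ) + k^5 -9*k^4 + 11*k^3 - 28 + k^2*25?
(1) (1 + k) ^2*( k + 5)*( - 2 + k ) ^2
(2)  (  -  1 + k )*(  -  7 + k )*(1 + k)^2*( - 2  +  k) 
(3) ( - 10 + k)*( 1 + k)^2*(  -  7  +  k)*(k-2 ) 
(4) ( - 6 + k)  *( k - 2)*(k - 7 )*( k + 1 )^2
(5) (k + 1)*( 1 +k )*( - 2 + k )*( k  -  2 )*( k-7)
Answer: 5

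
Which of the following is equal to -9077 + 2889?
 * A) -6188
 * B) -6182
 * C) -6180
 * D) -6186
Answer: A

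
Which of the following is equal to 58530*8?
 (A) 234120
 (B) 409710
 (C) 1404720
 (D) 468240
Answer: D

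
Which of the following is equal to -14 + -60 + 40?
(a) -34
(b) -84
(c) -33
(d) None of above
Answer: a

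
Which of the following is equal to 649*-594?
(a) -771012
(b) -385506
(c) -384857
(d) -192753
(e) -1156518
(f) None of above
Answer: b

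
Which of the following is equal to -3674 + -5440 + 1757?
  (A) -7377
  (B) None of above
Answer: B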